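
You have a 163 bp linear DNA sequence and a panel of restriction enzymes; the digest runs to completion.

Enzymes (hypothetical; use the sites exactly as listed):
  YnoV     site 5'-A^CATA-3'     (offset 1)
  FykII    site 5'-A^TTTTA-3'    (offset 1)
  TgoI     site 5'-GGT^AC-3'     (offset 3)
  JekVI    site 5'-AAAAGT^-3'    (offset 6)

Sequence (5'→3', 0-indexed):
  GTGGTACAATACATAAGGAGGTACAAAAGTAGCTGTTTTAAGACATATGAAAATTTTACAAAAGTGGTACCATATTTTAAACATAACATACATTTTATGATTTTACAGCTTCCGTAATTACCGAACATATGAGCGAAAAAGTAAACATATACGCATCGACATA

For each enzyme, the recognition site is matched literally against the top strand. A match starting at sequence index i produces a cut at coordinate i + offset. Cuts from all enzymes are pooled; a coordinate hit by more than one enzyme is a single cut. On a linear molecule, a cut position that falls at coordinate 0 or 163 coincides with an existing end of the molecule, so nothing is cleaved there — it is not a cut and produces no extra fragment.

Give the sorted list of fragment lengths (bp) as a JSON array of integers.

Site scan:
  YnoV ACATA/1: at [10, 42, 80, 85, 124, 144, 158] ⇒ [11, 43, 81, 86, 125, 145, 159]
  FykII ATTTTA/1: at [52, 73, 91, 99] ⇒ [53, 74, 92, 100]
  TgoI GGTAC/3: at [2, 19, 65] ⇒ [5, 22, 68]
  JekVI AAAAGT/6: at [24, 59, 136] ⇒ [30, 65, 142]

All cut coordinates (distinct, sorted): [5, 11, 22, 30, 43, 53, 65, 68, 74, 81, 86, 92, 100, 125, 142, 145, 159]

Fragments:
  [0,5): 5 bp
  [5,11): 6 bp
  [11,22): 11 bp
  [22,30): 8 bp
  [30,43): 13 bp
  [43,53): 10 bp
  [53,65): 12 bp
  [65,68): 3 bp
  [68,74): 6 bp
  [74,81): 7 bp
  [81,86): 5 bp
  [86,92): 6 bp
  [92,100): 8 bp
  [100,125): 25 bp
  [125,142): 17 bp
  [142,145): 3 bp
  [145,159): 14 bp
  [159,163): 4 bp

[3,3,4,5,5,6,6,6,7,8,8,10,11,12,13,14,17,25]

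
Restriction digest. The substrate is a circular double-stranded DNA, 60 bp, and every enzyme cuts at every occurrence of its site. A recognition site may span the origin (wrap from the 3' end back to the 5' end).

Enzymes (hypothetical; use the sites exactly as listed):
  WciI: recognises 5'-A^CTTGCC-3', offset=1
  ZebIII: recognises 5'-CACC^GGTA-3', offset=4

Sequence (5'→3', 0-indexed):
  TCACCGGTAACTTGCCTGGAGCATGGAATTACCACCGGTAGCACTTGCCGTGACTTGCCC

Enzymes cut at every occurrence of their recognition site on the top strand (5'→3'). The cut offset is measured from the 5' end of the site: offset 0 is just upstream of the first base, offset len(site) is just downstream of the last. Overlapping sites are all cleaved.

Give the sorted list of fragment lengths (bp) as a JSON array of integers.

Scan for sites:
  WciI (ACTTGCC, off=1): starts [9, 42, 52] → cuts [10, 43, 53]
  ZebIII (CACCGGTA, off=4): starts [1, 32] → cuts [5, 36]

All cut coordinates (distinct, sorted): [5, 10, 36, 43, 53]

Fragments:
  5→10: 5 bp
  10→36: 26 bp
  36→43: 7 bp
  43→53: 10 bp
  53→5 (wrap): 60-53+5 = 12 bp

[5,7,10,12,26]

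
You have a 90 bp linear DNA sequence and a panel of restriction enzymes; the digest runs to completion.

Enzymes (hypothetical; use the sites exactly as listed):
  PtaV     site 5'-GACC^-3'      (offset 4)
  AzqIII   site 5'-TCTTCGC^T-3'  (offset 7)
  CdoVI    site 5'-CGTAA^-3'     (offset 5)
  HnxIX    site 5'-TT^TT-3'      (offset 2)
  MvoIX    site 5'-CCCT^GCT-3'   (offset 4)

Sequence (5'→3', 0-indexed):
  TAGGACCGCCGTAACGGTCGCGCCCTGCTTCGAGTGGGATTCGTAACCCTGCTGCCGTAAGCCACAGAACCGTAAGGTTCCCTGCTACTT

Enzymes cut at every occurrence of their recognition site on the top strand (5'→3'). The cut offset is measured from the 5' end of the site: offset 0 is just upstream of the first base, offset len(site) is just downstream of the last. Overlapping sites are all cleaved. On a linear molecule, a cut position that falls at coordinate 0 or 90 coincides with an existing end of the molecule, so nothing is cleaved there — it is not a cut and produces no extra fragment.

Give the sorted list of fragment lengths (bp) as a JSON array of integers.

[4,7,7,7,8,10,12,15,20]

Scan for sites:
  PtaV (GACC, off=4): starts [3] → cuts [7]
  AzqIII (TCTTCGCT, off=7): no sites
  CdoVI (CGTAA, off=5): starts [9, 41, 55, 70] → cuts [14, 46, 60, 75]
  HnxIX (TTTT, off=2): no sites
  MvoIX (CCCTGCT, off=4): starts [22, 46, 79] → cuts [26, 50, 83]

Pooled cuts: [7, 14, 26, 46, 50, 60, 75, 83]

Fragments:
  [0,7): 7 bp
  [7,14): 7 bp
  [14,26): 12 bp
  [26,46): 20 bp
  [46,50): 4 bp
  [50,60): 10 bp
  [60,75): 15 bp
  [75,83): 8 bp
  [83,90): 7 bp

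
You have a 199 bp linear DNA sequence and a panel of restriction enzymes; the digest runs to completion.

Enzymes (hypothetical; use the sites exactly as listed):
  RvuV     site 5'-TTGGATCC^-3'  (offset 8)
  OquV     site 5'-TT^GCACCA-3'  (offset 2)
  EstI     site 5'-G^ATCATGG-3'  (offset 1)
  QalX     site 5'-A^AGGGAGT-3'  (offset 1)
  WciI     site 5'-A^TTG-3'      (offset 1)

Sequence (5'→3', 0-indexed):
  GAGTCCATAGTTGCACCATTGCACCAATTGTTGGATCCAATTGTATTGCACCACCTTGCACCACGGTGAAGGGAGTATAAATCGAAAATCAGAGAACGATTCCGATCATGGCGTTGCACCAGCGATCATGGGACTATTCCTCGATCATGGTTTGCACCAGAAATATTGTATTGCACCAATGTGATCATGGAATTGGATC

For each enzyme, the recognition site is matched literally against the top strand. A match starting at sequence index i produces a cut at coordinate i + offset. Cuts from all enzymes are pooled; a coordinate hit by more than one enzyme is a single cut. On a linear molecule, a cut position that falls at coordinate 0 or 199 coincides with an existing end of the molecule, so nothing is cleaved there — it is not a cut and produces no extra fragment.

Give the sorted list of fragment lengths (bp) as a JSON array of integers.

[2,2,2,2,5,5,6,7,7,9,9,10,10,11,11,11,12,12,12,19,35]

Site scan:
  RvuV TTGGATCC/8: at [30] ⇒ [38]
  OquV TTGCACCA/2: at [10, 18, 45, 55, 113, 151, 170] ⇒ [12, 20, 47, 57, 115, 153, 172]
  EstI GATCATGG/1: at [103, 123, 142, 182] ⇒ [104, 124, 143, 183]
  QalX AAGGGAGT/1: at [68] ⇒ [69]
  WciI ATTG/1: at [17, 26, 39, 44, 164, 169, 191] ⇒ [18, 27, 40, 45, 165, 170, 192]

All cut coordinates (distinct, sorted): [12, 18, 20, 27, 38, 40, 45, 47, 57, 69, 104, 115, 124, 143, 153, 165, 170, 172, 183, 192]

Fragment lengths:
  [0,12): 12 bp
  [12,18): 6 bp
  [18,20): 2 bp
  [20,27): 7 bp
  [27,38): 11 bp
  [38,40): 2 bp
  [40,45): 5 bp
  [45,47): 2 bp
  [47,57): 10 bp
  [57,69): 12 bp
  [69,104): 35 bp
  [104,115): 11 bp
  [115,124): 9 bp
  [124,143): 19 bp
  [143,153): 10 bp
  [153,165): 12 bp
  [165,170): 5 bp
  [170,172): 2 bp
  [172,183): 11 bp
  [183,192): 9 bp
  [192,199): 7 bp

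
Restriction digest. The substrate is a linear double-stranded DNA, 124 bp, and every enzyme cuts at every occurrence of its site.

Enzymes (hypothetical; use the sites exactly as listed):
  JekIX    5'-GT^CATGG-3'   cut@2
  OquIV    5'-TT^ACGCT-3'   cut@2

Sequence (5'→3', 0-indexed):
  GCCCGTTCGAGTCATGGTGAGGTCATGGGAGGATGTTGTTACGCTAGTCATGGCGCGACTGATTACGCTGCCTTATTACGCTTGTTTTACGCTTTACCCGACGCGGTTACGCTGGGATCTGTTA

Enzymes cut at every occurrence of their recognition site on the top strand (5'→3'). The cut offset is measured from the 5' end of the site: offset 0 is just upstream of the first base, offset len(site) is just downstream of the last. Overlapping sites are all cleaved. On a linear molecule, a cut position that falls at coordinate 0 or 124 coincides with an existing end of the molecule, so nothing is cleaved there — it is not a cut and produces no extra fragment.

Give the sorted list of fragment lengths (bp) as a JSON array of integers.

Per-enzyme occurrences:
  JekIX (GTCATGG, off=2): starts [10, 21, 46] → cuts [12, 23, 48]
  OquIV (TTACGCT, off=2): starts [38, 62, 75, 86, 106] → cuts [40, 64, 77, 88, 108]

All cut coordinates (distinct, sorted): [12, 23, 40, 48, 64, 77, 88, 108]

Fragment lengths:
  [0,12): 12 bp
  [12,23): 11 bp
  [23,40): 17 bp
  [40,48): 8 bp
  [48,64): 16 bp
  [64,77): 13 bp
  [77,88): 11 bp
  [88,108): 20 bp
  [108,124): 16 bp

[8,11,11,12,13,16,16,17,20]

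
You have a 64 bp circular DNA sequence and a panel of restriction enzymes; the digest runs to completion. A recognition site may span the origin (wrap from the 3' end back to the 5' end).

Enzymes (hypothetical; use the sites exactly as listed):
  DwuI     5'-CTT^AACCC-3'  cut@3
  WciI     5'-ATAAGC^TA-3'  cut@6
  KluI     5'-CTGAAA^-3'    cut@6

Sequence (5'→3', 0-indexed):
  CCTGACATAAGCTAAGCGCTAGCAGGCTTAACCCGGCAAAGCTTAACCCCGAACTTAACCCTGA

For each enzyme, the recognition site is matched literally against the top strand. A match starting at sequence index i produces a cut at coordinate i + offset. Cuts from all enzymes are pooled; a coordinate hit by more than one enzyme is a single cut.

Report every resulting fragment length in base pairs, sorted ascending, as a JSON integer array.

Site scan:
  DwuI CTTAACCC/3: at [26, 41, 53] ⇒ [29, 44, 56]
  WciI ATAAGCTA/6: at [6] ⇒ [12]
  KluI (CTGAAA, off=6): no sites

All cut coordinates (distinct, sorted): [12, 29, 44, 56]

Fragment lengths:
  12→29: 17 bp
  29→44: 15 bp
  44→56: 12 bp
  56→12 (wrap): 64-56+12 = 20 bp

[12,15,17,20]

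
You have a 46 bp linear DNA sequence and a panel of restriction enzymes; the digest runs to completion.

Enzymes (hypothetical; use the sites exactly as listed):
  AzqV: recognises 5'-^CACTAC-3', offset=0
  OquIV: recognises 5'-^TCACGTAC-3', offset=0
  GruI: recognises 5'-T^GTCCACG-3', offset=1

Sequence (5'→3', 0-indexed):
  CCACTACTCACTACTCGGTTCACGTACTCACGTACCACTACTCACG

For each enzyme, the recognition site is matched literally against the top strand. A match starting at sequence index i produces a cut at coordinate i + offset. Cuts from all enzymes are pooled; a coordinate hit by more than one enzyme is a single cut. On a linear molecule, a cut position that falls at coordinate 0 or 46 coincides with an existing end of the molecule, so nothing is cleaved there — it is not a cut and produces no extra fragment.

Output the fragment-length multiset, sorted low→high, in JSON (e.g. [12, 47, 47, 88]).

Site scan:
  AzqV CACTAC/0: at [1, 8, 35] ⇒ [1, 8, 35]
  OquIV TCACGTAC/0: at [19, 27] ⇒ [19, 27]
  GruI (TGTCCACG, off=1): no sites

All cut coordinates (distinct, sorted): [1, 8, 19, 27, 35]

Fragment lengths:
  [0,1): 1 bp
  [1,8): 7 bp
  [8,19): 11 bp
  [19,27): 8 bp
  [27,35): 8 bp
  [35,46): 11 bp

[1,7,8,8,11,11]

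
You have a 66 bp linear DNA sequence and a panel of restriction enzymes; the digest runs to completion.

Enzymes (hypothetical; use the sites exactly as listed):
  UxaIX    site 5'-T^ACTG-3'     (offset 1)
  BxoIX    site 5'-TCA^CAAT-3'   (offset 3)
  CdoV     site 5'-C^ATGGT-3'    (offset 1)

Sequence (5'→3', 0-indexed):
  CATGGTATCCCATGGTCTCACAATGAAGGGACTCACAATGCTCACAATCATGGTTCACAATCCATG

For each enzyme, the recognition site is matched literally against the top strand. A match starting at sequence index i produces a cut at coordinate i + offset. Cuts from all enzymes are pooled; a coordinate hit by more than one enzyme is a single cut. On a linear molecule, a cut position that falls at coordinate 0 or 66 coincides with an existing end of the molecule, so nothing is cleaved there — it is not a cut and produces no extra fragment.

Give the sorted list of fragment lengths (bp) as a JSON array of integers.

Per-enzyme occurrences:
  UxaIX (TACTG, off=1): no sites
  BxoIX (TCACAAT, off=3): starts [17, 32, 41, 54] → cuts [20, 35, 44, 57]
  CdoV (CATGGT, off=1): starts [0, 10, 48] → cuts [1, 11, 49]

All cut coordinates (distinct, sorted): [1, 11, 20, 35, 44, 49, 57]

Fragments:
  [0,1): 1 bp
  [1,11): 10 bp
  [11,20): 9 bp
  [20,35): 15 bp
  [35,44): 9 bp
  [44,49): 5 bp
  [49,57): 8 bp
  [57,66): 9 bp

[1,5,8,9,9,9,10,15]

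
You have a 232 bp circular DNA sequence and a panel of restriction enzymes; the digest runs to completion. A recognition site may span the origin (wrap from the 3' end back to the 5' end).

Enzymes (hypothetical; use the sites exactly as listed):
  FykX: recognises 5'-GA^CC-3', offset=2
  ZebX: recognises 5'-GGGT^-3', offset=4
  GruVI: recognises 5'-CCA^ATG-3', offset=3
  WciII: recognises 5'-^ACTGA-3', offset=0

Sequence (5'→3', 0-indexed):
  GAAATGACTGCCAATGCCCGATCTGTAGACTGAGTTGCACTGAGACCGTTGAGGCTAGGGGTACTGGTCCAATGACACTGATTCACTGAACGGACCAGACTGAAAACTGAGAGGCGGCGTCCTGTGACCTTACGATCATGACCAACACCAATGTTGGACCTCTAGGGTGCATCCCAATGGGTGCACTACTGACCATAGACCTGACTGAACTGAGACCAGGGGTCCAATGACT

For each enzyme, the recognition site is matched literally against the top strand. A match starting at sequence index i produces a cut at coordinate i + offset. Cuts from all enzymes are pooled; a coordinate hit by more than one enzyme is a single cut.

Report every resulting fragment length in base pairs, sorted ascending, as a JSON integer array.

Site scan:
  FykX (GACC, off=2): starts [43, 92, 125, 139, 156, 190, 197, 213] → cuts [45, 94, 127, 141, 158, 192, 199, 215]
  ZebX (GGGT, off=4): starts [58, 164, 178, 219] → cuts [62, 168, 182, 223]
  GruVI (CCAATG, off=3): starts [10, 68, 147, 173, 223] → cuts [13, 71, 150, 176, 226]
  WciII (ACTGA, off=0): starts [28, 38, 76, 84, 98, 105, 187, 203, 208, 229] → cuts [28, 38, 76, 84, 98, 105, 187, 203, 208, 229]

All cut coordinates (distinct, sorted): [13, 28, 38, 45, 62, 71, 76, 84, 94, 98, 105, 127, 141, 150, 158, 168, 176, 182, 187, 192, 199, 203, 208, 215, 223, 226, 229]

Fragment lengths:
  13→28: 15 bp
  28→38: 10 bp
  38→45: 7 bp
  45→62: 17 bp
  62→71: 9 bp
  71→76: 5 bp
  76→84: 8 bp
  84→94: 10 bp
  94→98: 4 bp
  98→105: 7 bp
  105→127: 22 bp
  127→141: 14 bp
  141→150: 9 bp
  150→158: 8 bp
  158→168: 10 bp
  168→176: 8 bp
  176→182: 6 bp
  182→187: 5 bp
  187→192: 5 bp
  192→199: 7 bp
  199→203: 4 bp
  203→208: 5 bp
  208→215: 7 bp
  215→223: 8 bp
  223→226: 3 bp
  226→229: 3 bp
  229→13 (wrap): 232-229+13 = 16 bp

[3,3,4,4,5,5,5,5,6,7,7,7,7,8,8,8,8,9,9,10,10,10,14,15,16,17,22]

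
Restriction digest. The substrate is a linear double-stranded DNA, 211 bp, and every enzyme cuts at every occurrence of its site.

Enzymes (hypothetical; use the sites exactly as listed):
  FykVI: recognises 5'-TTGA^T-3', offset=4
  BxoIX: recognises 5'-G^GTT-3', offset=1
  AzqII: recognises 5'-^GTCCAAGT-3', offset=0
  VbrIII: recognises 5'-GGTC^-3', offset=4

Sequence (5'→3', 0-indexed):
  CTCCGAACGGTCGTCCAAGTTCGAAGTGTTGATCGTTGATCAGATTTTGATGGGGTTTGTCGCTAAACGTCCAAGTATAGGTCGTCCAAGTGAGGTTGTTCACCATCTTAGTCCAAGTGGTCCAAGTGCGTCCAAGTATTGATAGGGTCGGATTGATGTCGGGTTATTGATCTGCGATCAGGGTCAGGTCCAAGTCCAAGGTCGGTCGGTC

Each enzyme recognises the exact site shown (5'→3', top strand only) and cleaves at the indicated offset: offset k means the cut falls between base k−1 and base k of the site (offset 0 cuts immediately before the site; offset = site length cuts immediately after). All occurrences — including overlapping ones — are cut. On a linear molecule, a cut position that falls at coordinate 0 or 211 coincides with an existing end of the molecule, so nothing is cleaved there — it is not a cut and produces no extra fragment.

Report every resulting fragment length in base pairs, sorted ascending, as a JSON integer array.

[2,3,3,4,4,4,6,7,7,7,7,8,9,11,11,12,13,13,14,15,15,16,20]

Site scan:
  FykVI TTGAT/4: at [28, 35, 46, 138, 152, 166] ⇒ [32, 39, 50, 142, 156, 170]
  BxoIX GGTT/1: at [53, 93, 161] ⇒ [54, 94, 162]
  AzqII GTCCAAGT/0: at [12, 68, 83, 110, 119, 129, 187] ⇒ [12, 68, 83, 110, 119, 129, 187]
  VbrIII GGTC/4: at [8, 79, 118, 145, 181, 186, 199, 203, 207] ⇒ [12, 83, 122, 149, 185, 190, 203, 207] (position 211 is a terminus of the linear molecule — no cut)

Pooled cuts: [12, 32, 39, 50, 54, 68, 83, 94, 110, 119, 122, 129, 142, 149, 156, 162, 170, 185, 187, 190, 203, 207]

Fragments:
  [0,12): 12 bp
  [12,32): 20 bp
  [32,39): 7 bp
  [39,50): 11 bp
  [50,54): 4 bp
  [54,68): 14 bp
  [68,83): 15 bp
  [83,94): 11 bp
  [94,110): 16 bp
  [110,119): 9 bp
  [119,122): 3 bp
  [122,129): 7 bp
  [129,142): 13 bp
  [142,149): 7 bp
  [149,156): 7 bp
  [156,162): 6 bp
  [162,170): 8 bp
  [170,185): 15 bp
  [185,187): 2 bp
  [187,190): 3 bp
  [190,203): 13 bp
  [203,207): 4 bp
  [207,211): 4 bp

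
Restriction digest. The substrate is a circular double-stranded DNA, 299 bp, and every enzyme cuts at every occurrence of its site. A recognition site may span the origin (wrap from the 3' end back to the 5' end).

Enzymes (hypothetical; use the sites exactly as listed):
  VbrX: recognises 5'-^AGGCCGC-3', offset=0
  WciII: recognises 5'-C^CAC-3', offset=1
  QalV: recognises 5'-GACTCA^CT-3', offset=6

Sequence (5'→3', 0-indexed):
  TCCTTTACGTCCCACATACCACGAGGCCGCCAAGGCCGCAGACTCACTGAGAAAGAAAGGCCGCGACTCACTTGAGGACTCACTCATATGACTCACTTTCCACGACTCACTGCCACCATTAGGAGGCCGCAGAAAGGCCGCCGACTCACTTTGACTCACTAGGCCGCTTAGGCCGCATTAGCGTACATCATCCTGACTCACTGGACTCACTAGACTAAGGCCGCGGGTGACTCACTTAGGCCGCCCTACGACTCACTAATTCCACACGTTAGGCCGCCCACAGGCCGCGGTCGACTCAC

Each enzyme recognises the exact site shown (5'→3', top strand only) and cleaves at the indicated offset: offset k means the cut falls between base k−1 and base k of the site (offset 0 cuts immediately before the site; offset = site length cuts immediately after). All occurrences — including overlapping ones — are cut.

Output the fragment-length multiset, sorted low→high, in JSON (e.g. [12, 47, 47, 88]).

[2,3,3,4,4,5,7,7,8,8,8,9,9,9,9,10,10,11,11,12,13,13,13,14,14,17,17,18,31]

Site scan:
  VbrX (AGGCCGC, off=0): starts [23, 32, 57, 123, 134, 160, 169, 217, 237, 270, 281] → cuts [23, 32, 57, 123, 134, 160, 169, 217, 237, 270, 281]
  WciII (CCAC, off=1): starts [11, 18, 99, 112, 261, 277] → cuts [12, 19, 100, 113, 262, 278]
  QalV (GACTCACT, off=6): starts [40, 64, 76, 89, 103, 142, 152, 194, 203, 228, 249, 292] → cuts [46, 70, 82, 95, 109, 148, 158, 200, 209, 234, 255, 298]

Pooled cuts: [12, 19, 23, 32, 46, 57, 70, 82, 95, 100, 109, 113, 123, 134, 148, 158, 160, 169, 200, 209, 217, 234, 237, 255, 262, 270, 278, 281, 298]

Fragment lengths:
  12→19: 7 bp
  19→23: 4 bp
  23→32: 9 bp
  32→46: 14 bp
  46→57: 11 bp
  57→70: 13 bp
  70→82: 12 bp
  82→95: 13 bp
  95→100: 5 bp
  100→109: 9 bp
  109→113: 4 bp
  113→123: 10 bp
  123→134: 11 bp
  134→148: 14 bp
  148→158: 10 bp
  158→160: 2 bp
  160→169: 9 bp
  169→200: 31 bp
  200→209: 9 bp
  209→217: 8 bp
  217→234: 17 bp
  234→237: 3 bp
  237→255: 18 bp
  255→262: 7 bp
  262→270: 8 bp
  270→278: 8 bp
  278→281: 3 bp
  281→298: 17 bp
  298→12 (wrap): 299-298+12 = 13 bp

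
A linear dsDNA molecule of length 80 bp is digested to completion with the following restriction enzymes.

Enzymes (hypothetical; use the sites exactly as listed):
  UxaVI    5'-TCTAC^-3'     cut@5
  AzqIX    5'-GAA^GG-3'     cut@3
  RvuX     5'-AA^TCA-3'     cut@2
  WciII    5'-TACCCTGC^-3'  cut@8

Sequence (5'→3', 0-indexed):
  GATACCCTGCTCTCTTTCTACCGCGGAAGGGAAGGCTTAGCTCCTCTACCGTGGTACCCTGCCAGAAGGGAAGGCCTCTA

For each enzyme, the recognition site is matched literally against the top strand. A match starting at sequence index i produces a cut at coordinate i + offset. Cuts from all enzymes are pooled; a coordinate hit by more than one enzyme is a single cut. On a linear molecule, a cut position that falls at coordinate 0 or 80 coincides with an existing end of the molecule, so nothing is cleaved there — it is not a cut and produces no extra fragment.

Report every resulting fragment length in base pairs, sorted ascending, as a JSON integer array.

[5,5,5,7,8,10,11,13,16]

Per-enzyme occurrences:
  UxaVI (TCTAC, off=5): starts [16, 44] → cuts [21, 49]
  AzqIX (GAAGG, off=3): starts [25, 30, 64, 69] → cuts [28, 33, 67, 72]
  RvuX (AATCA, off=2): no sites
  WciII (TACCCTGC, off=8): starts [2, 54] → cuts [10, 62]

Pooled cuts: [10, 21, 28, 33, 49, 62, 67, 72]

Fragment lengths:
  [0,10): 10 bp
  [10,21): 11 bp
  [21,28): 7 bp
  [28,33): 5 bp
  [33,49): 16 bp
  [49,62): 13 bp
  [62,67): 5 bp
  [67,72): 5 bp
  [72,80): 8 bp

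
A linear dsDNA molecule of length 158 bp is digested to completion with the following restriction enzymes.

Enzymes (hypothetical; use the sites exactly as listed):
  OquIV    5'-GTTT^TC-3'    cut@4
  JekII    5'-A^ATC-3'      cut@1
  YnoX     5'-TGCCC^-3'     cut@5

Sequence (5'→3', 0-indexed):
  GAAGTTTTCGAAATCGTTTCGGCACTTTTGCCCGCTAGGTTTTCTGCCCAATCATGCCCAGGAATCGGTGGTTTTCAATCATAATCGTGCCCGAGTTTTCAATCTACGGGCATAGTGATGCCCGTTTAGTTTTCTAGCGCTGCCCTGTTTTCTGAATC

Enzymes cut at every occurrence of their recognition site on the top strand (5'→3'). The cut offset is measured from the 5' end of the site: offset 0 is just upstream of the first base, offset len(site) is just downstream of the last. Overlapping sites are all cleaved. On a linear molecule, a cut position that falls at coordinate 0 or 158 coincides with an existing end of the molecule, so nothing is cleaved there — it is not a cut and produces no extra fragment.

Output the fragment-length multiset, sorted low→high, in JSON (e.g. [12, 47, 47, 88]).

Site scan:
  OquIV (GTTTTC, off=4): starts [3, 38, 70, 94, 128, 146] → cuts [7, 42, 74, 98, 132, 150]
  JekII (AATC, off=1): starts [11, 49, 62, 76, 82, 100, 154] → cuts [12, 50, 63, 77, 83, 101, 155]
  YnoX (TGCCC, off=5): starts [28, 44, 54, 87, 118, 140] → cuts [33, 49, 59, 92, 123, 145]

Pooled cuts: [7, 12, 33, 42, 49, 50, 59, 63, 74, 77, 83, 92, 98, 101, 123, 132, 145, 150, 155]

Fragments:
  [0,7): 7 bp
  [7,12): 5 bp
  [12,33): 21 bp
  [33,42): 9 bp
  [42,49): 7 bp
  [49,50): 1 bp
  [50,59): 9 bp
  [59,63): 4 bp
  [63,74): 11 bp
  [74,77): 3 bp
  [77,83): 6 bp
  [83,92): 9 bp
  [92,98): 6 bp
  [98,101): 3 bp
  [101,123): 22 bp
  [123,132): 9 bp
  [132,145): 13 bp
  [145,150): 5 bp
  [150,155): 5 bp
  [155,158): 3 bp

[1,3,3,3,4,5,5,5,6,6,7,7,9,9,9,9,11,13,21,22]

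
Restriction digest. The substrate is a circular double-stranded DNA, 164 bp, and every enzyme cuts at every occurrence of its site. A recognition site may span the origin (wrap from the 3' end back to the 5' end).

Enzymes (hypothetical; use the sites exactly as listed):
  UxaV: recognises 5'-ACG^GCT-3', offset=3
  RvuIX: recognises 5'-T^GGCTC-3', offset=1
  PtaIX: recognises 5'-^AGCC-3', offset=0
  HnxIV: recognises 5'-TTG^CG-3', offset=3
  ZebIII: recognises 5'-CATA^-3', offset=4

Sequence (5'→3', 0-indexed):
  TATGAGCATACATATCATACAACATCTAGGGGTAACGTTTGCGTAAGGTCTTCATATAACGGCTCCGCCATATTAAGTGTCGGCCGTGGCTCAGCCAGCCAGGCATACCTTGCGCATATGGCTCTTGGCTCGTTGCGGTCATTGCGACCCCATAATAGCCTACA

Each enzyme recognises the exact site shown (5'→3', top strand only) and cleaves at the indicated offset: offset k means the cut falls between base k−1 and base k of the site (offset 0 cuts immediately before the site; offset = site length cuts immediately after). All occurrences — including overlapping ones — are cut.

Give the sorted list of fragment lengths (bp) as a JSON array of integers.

[1,2,4,4,5,5,5,5,6,7,8,9,9,10,10,11,11,15,15,22]

Site scan:
  UxaV ACGGCT/3: at [58] ⇒ [61]
  RvuIX TGGCTC/1: at [86, 118, 125] ⇒ [87, 119, 126]
  PtaIX AGCC/0: at [92, 96, 156] ⇒ [92, 96, 156]
  HnxIV TTGCG/3: at [38, 109, 132, 141] ⇒ [41, 112, 135, 144]
  ZebIII CATA/4: at [6, 10, 15, 52, 68, 103, 114, 150, 162] ⇒ [2, 10, 14, 19, 56, 72, 107, 118, 154]

Pooled cuts: [2, 10, 14, 19, 41, 56, 61, 72, 87, 92, 96, 107, 112, 118, 119, 126, 135, 144, 154, 156]

Fragment lengths:
  2→10: 8 bp
  10→14: 4 bp
  14→19: 5 bp
  19→41: 22 bp
  41→56: 15 bp
  56→61: 5 bp
  61→72: 11 bp
  72→87: 15 bp
  87→92: 5 bp
  92→96: 4 bp
  96→107: 11 bp
  107→112: 5 bp
  112→118: 6 bp
  118→119: 1 bp
  119→126: 7 bp
  126→135: 9 bp
  135→144: 9 bp
  144→154: 10 bp
  154→156: 2 bp
  156→2 (wrap): 164-156+2 = 10 bp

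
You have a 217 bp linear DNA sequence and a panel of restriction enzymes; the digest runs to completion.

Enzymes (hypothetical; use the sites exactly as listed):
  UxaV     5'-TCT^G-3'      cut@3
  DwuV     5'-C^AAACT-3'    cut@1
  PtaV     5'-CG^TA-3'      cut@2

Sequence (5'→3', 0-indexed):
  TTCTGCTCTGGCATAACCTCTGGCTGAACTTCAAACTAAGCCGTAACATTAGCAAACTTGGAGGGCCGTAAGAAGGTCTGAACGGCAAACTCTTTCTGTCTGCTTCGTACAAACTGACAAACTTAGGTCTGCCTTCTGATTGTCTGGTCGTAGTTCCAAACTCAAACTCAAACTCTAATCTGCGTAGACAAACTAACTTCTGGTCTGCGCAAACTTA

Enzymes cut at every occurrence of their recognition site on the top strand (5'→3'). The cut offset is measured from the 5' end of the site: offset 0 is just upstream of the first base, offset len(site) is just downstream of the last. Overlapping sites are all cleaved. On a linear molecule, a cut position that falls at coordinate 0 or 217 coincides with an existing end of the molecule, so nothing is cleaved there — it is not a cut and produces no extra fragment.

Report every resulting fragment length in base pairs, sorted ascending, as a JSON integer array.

[3,3,4,4,4,5,5,5,5,6,6,6,7,7,7,7,8,8,10,11,11,11,11,12,12,12,12,15]

Per-enzyme occurrences:
  UxaV TCTG/3: at [1, 6, 18, 76, 94, 98, 127, 134, 142, 178, 198, 203] ⇒ [4, 9, 21, 79, 97, 101, 130, 137, 145, 181, 201, 206]
  DwuV CAAACT/1: at [31, 52, 85, 109, 117, 156, 162, 168, 188, 209] ⇒ [32, 53, 86, 110, 118, 157, 163, 169, 189, 210]
  PtaV CGTA/2: at [41, 66, 105, 148, 182] ⇒ [43, 68, 107, 150, 184]

All cut coordinates (distinct, sorted): [4, 9, 21, 32, 43, 53, 68, 79, 86, 97, 101, 107, 110, 118, 130, 137, 145, 150, 157, 163, 169, 181, 184, 189, 201, 206, 210]

Fragment lengths:
  [0,4): 4 bp
  [4,9): 5 bp
  [9,21): 12 bp
  [21,32): 11 bp
  [32,43): 11 bp
  [43,53): 10 bp
  [53,68): 15 bp
  [68,79): 11 bp
  [79,86): 7 bp
  [86,97): 11 bp
  [97,101): 4 bp
  [101,107): 6 bp
  [107,110): 3 bp
  [110,118): 8 bp
  [118,130): 12 bp
  [130,137): 7 bp
  [137,145): 8 bp
  [145,150): 5 bp
  [150,157): 7 bp
  [157,163): 6 bp
  [163,169): 6 bp
  [169,181): 12 bp
  [181,184): 3 bp
  [184,189): 5 bp
  [189,201): 12 bp
  [201,206): 5 bp
  [206,210): 4 bp
  [210,217): 7 bp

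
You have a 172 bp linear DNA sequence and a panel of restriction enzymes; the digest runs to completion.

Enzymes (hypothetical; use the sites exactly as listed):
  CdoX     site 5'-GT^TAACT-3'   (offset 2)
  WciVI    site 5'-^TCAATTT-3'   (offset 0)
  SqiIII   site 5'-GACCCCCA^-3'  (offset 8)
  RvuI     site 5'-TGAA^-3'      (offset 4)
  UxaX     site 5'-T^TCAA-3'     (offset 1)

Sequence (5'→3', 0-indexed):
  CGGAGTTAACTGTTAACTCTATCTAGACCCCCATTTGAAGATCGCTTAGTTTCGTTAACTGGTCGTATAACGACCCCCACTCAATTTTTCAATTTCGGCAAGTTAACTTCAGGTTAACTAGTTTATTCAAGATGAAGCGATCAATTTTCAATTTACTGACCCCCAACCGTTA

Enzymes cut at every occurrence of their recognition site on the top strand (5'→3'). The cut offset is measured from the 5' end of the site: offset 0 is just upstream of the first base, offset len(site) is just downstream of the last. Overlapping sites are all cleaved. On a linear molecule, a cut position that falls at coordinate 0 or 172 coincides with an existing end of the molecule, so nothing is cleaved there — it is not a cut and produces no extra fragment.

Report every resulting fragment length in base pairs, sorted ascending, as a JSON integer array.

Scan for sites:
  CdoX GTTAACT/2: at [4, 11, 53, 101, 112] ⇒ [6, 13, 55, 103, 114]
  WciVI TCAATTT/0: at [80, 88, 140, 147] ⇒ [80, 88, 140, 147]
  SqiIII GACCCCCA/8: at [25, 71, 157] ⇒ [33, 79, 165]
  RvuI TGAA/4: at [35, 132] ⇒ [39, 136]
  UxaX TTCAA/1: at [87, 125, 146] ⇒ [88, 126, 147]

All cut coordinates (distinct, sorted): [6, 13, 33, 39, 55, 79, 80, 88, 103, 114, 126, 136, 140, 147, 165]

Fragments:
  [0,6): 6 bp
  [6,13): 7 bp
  [13,33): 20 bp
  [33,39): 6 bp
  [39,55): 16 bp
  [55,79): 24 bp
  [79,80): 1 bp
  [80,88): 8 bp
  [88,103): 15 bp
  [103,114): 11 bp
  [114,126): 12 bp
  [126,136): 10 bp
  [136,140): 4 bp
  [140,147): 7 bp
  [147,165): 18 bp
  [165,172): 7 bp

[1,4,6,6,7,7,7,8,10,11,12,15,16,18,20,24]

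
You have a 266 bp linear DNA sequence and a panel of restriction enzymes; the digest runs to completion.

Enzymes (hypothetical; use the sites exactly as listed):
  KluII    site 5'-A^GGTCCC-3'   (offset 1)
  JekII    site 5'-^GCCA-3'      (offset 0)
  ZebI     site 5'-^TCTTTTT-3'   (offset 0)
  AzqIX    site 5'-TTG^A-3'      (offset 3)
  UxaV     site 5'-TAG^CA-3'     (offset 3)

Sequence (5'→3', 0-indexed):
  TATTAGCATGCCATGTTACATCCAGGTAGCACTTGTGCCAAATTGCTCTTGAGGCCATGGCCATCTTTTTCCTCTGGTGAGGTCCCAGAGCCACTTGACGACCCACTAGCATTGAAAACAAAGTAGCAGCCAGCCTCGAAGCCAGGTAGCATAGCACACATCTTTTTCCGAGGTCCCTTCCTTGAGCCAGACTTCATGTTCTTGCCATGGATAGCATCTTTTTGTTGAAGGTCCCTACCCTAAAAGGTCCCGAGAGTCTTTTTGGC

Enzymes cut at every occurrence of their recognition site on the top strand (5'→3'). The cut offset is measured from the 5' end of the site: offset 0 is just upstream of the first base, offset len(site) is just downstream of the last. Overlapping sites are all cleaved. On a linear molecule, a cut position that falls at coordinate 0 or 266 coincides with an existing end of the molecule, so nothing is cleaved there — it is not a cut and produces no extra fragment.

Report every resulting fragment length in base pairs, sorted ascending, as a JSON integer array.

[1,2,2,2,2,3,4,5,5,6,6,6,7,8,9,9,10,11,11,11,11,12,12,12,13,15,16,17,18,20]

Site scan:
  KluII (AGGTCCC, off=1): starts [79, 170, 228, 244] → cuts [80, 171, 229, 245]
  JekII (GCCA, off=0): starts [9, 36, 53, 59, 89, 128, 140, 185, 203] → cuts [9, 36, 53, 59, 89, 128, 140, 185, 203]
  ZebI (TCTTTTT, off=0): starts [63, 160, 216, 256] → cuts [63, 160, 216, 256]
  AzqIX (TTGA, off=3): starts [48, 94, 111, 181, 224] → cuts [51, 97, 114, 184, 227]
  UxaV (TAGCA, off=3): starts [3, 26, 106, 123, 146, 151, 211] → cuts [6, 29, 109, 126, 149, 154, 214]

Pooled cuts: [6, 9, 29, 36, 51, 53, 59, 63, 80, 89, 97, 109, 114, 126, 128, 140, 149, 154, 160, 171, 184, 185, 203, 214, 216, 227, 229, 245, 256]

Fragments:
  [0,6): 6 bp
  [6,9): 3 bp
  [9,29): 20 bp
  [29,36): 7 bp
  [36,51): 15 bp
  [51,53): 2 bp
  [53,59): 6 bp
  [59,63): 4 bp
  [63,80): 17 bp
  [80,89): 9 bp
  [89,97): 8 bp
  [97,109): 12 bp
  [109,114): 5 bp
  [114,126): 12 bp
  [126,128): 2 bp
  [128,140): 12 bp
  [140,149): 9 bp
  [149,154): 5 bp
  [154,160): 6 bp
  [160,171): 11 bp
  [171,184): 13 bp
  [184,185): 1 bp
  [185,203): 18 bp
  [203,214): 11 bp
  [214,216): 2 bp
  [216,227): 11 bp
  [227,229): 2 bp
  [229,245): 16 bp
  [245,256): 11 bp
  [256,266): 10 bp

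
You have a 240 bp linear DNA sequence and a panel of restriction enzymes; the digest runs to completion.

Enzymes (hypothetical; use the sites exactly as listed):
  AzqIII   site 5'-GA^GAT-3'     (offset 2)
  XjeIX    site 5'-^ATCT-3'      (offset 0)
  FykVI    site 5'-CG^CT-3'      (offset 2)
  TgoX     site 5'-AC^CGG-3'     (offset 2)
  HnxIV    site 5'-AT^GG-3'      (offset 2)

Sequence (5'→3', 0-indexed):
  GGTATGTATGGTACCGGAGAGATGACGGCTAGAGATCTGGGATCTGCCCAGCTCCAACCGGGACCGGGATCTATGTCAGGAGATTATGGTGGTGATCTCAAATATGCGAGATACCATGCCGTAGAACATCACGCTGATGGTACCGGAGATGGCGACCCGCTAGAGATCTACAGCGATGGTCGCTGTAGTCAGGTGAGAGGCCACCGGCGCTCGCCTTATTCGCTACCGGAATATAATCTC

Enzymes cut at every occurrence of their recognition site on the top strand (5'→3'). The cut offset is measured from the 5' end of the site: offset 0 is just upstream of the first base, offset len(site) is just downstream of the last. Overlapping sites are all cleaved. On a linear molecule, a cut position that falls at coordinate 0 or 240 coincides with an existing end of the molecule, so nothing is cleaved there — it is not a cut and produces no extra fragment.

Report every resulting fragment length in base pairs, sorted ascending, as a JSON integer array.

Per-enzyme occurrences:
  AzqIII GAGAT/2: at [18, 31, 79, 107, 145, 162] ⇒ [20, 33, 81, 109, 147, 164]
  XjeIX ATCT/0: at [34, 41, 68, 94, 165, 235] ⇒ [34, 41, 68, 94, 165, 235]
  FykVI CGCT/2: at [131, 157, 180, 207, 220] ⇒ [133, 159, 182, 209, 222]
  TgoX ACCGG/2: at [12, 56, 62, 141, 202, 224] ⇒ [14, 58, 64, 143, 204, 226]
  HnxIV ATGG/2: at [7, 85, 136, 148, 175] ⇒ [9, 87, 138, 150, 177]

Pooled cuts: [9, 14, 20, 33, 34, 41, 58, 64, 68, 81, 87, 94, 109, 133, 138, 143, 147, 150, 159, 164, 165, 177, 182, 204, 209, 222, 226, 235]

Fragment lengths:
  [0,9): 9 bp
  [9,14): 5 bp
  [14,20): 6 bp
  [20,33): 13 bp
  [33,34): 1 bp
  [34,41): 7 bp
  [41,58): 17 bp
  [58,64): 6 bp
  [64,68): 4 bp
  [68,81): 13 bp
  [81,87): 6 bp
  [87,94): 7 bp
  [94,109): 15 bp
  [109,133): 24 bp
  [133,138): 5 bp
  [138,143): 5 bp
  [143,147): 4 bp
  [147,150): 3 bp
  [150,159): 9 bp
  [159,164): 5 bp
  [164,165): 1 bp
  [165,177): 12 bp
  [177,182): 5 bp
  [182,204): 22 bp
  [204,209): 5 bp
  [209,222): 13 bp
  [222,226): 4 bp
  [226,235): 9 bp
  [235,240): 5 bp

[1,1,3,4,4,4,5,5,5,5,5,5,5,6,6,6,7,7,9,9,9,12,13,13,13,15,17,22,24]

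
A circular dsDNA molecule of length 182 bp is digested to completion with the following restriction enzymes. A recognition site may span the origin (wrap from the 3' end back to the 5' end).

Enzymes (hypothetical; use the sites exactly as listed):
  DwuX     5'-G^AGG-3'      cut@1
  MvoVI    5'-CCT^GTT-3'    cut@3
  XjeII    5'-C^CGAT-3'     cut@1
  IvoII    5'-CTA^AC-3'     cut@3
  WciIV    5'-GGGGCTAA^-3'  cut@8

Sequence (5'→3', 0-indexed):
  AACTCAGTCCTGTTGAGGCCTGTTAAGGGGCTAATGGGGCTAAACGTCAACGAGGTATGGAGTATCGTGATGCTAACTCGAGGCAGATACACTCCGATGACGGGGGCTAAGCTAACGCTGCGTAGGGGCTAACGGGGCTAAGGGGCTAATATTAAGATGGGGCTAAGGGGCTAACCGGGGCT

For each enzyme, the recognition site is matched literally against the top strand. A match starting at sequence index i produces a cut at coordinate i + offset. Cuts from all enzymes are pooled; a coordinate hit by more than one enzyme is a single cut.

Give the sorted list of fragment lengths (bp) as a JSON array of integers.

Scan for sites:
  DwuX GAGG/1: at [14, 51, 79] ⇒ [15, 52, 80]
  MvoVI CCTGTT/3: at [8, 18] ⇒ [11, 21]
  XjeII CCGAT/1: at [93] ⇒ [94]
  IvoII CTAAC/3: at [72, 111, 128, 170, 180] ⇒ [1, 75, 114, 131, 173]
  WciIV GGGGCTAA/8: at [26, 35, 102, 124, 133, 141, 158, 166, 176] ⇒ [2, 34, 43, 110, 132, 141, 149, 166, 174]

All cut coordinates (distinct, sorted): [1, 2, 11, 15, 21, 34, 43, 52, 75, 80, 94, 110, 114, 131, 132, 141, 149, 166, 173, 174]

Fragments:
  1→2: 1 bp
  2→11: 9 bp
  11→15: 4 bp
  15→21: 6 bp
  21→34: 13 bp
  34→43: 9 bp
  43→52: 9 bp
  52→75: 23 bp
  75→80: 5 bp
  80→94: 14 bp
  94→110: 16 bp
  110→114: 4 bp
  114→131: 17 bp
  131→132: 1 bp
  132→141: 9 bp
  141→149: 8 bp
  149→166: 17 bp
  166→173: 7 bp
  173→174: 1 bp
  174→1 (wrap): 182-174+1 = 9 bp

[1,1,1,4,4,5,6,7,8,9,9,9,9,9,13,14,16,17,17,23]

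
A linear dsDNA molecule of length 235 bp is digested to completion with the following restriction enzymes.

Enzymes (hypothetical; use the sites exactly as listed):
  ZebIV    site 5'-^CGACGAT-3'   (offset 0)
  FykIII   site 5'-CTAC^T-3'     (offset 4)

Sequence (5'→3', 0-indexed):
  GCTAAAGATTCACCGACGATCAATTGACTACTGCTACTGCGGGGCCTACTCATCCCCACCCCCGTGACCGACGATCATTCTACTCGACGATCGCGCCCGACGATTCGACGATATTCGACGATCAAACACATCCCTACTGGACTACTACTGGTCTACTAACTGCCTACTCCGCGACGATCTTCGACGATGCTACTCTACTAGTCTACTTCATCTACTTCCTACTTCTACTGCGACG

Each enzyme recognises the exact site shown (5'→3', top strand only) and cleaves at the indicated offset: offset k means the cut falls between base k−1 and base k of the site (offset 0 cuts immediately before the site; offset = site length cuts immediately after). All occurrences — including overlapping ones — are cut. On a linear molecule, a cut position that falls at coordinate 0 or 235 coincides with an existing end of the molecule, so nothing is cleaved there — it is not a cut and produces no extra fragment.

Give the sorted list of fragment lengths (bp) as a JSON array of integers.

Scan for sites:
  ZebIV CGACGAT/0: at [13, 68, 84, 97, 105, 115, 171, 181] ⇒ [13, 68, 84, 97, 105, 115, 171, 181]
  FykIII CTACT/4: at [27, 33, 45, 79, 133, 141, 144, 152, 163, 189, 194, 202, 211, 218, 224] ⇒ [31, 37, 49, 83, 137, 145, 148, 156, 167, 193, 198, 206, 215, 222, 228]

Pooled cuts: [13, 31, 37, 49, 68, 83, 84, 97, 105, 115, 137, 145, 148, 156, 167, 171, 181, 193, 198, 206, 215, 222, 228]

Fragment lengths:
  [0,13): 13 bp
  [13,31): 18 bp
  [31,37): 6 bp
  [37,49): 12 bp
  [49,68): 19 bp
  [68,83): 15 bp
  [83,84): 1 bp
  [84,97): 13 bp
  [97,105): 8 bp
  [105,115): 10 bp
  [115,137): 22 bp
  [137,145): 8 bp
  [145,148): 3 bp
  [148,156): 8 bp
  [156,167): 11 bp
  [167,171): 4 bp
  [171,181): 10 bp
  [181,193): 12 bp
  [193,198): 5 bp
  [198,206): 8 bp
  [206,215): 9 bp
  [215,222): 7 bp
  [222,228): 6 bp
  [228,235): 7 bp

[1,3,4,5,6,6,7,7,8,8,8,8,9,10,10,11,12,12,13,13,15,18,19,22]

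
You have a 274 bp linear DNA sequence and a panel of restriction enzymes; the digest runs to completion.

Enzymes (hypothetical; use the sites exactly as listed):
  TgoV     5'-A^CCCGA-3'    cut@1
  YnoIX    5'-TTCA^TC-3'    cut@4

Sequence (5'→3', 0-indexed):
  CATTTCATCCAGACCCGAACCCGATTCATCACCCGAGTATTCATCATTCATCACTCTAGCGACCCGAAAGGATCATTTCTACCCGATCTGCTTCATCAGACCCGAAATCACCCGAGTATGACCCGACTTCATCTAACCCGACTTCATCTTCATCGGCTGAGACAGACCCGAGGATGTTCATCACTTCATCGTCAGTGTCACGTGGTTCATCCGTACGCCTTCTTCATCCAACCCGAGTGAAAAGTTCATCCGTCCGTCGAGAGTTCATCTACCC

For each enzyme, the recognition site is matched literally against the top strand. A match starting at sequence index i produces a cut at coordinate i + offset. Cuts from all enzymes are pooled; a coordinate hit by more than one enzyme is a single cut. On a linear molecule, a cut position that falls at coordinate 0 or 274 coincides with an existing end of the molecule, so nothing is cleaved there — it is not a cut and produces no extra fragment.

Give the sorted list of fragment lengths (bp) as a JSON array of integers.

[3,5,5,5,6,6,6,7,7,7,8,9,10,10,10,11,12,12,14,14,14,17,17,19,19,21]

Scan for sites:
  TgoV (ACCCGA, off=1): starts [12, 18, 30, 61, 80, 99, 109, 120, 135, 165, 230] → cuts [13, 19, 31, 62, 81, 100, 110, 121, 136, 166, 231]
  YnoIX (TTCATC, off=4): starts [3, 24, 39, 46, 91, 127, 142, 148, 176, 184, 205, 222, 244, 263] → cuts [7, 28, 43, 50, 95, 131, 146, 152, 180, 188, 209, 226, 248, 267]

All cut coordinates (distinct, sorted): [7, 13, 19, 28, 31, 43, 50, 62, 81, 95, 100, 110, 121, 131, 136, 146, 152, 166, 180, 188, 209, 226, 231, 248, 267]

Fragment lengths:
  [0,7): 7 bp
  [7,13): 6 bp
  [13,19): 6 bp
  [19,28): 9 bp
  [28,31): 3 bp
  [31,43): 12 bp
  [43,50): 7 bp
  [50,62): 12 bp
  [62,81): 19 bp
  [81,95): 14 bp
  [95,100): 5 bp
  [100,110): 10 bp
  [110,121): 11 bp
  [121,131): 10 bp
  [131,136): 5 bp
  [136,146): 10 bp
  [146,152): 6 bp
  [152,166): 14 bp
  [166,180): 14 bp
  [180,188): 8 bp
  [188,209): 21 bp
  [209,226): 17 bp
  [226,231): 5 bp
  [231,248): 17 bp
  [248,267): 19 bp
  [267,274): 7 bp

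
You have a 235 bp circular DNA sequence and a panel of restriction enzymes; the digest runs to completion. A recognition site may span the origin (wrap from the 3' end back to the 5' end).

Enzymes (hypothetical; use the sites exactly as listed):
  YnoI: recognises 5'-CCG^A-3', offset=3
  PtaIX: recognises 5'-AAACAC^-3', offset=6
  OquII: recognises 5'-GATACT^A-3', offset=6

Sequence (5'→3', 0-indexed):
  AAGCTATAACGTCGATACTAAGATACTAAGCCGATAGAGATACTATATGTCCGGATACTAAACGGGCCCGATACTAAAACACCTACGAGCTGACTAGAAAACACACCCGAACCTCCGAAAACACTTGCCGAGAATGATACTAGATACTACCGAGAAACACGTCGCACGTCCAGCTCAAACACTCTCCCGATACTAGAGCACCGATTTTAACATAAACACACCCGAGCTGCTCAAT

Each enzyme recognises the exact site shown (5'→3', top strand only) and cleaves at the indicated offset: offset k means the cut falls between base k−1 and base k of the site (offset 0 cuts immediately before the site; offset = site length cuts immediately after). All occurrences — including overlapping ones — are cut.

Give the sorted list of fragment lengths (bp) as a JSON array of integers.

Scan for sites:
  YnoI CCGA/3: at [30, 67, 106, 114, 127, 149, 186, 200, 221] ⇒ [33, 70, 109, 117, 130, 152, 189, 203, 224]
  PtaIX AAACAC/6: at [76, 98, 118, 154, 176, 213] ⇒ [82, 104, 124, 160, 182, 219]
  OquII GATACTA/6: at [13, 21, 38, 53, 69, 135, 142, 188] ⇒ [19, 27, 44, 59, 75, 141, 148, 194]

All cut coordinates (distinct, sorted): [19, 27, 33, 44, 59, 70, 75, 82, 104, 109, 117, 124, 130, 141, 148, 152, 160, 182, 189, 194, 203, 219, 224]

Fragments:
  19→27: 8 bp
  27→33: 6 bp
  33→44: 11 bp
  44→59: 15 bp
  59→70: 11 bp
  70→75: 5 bp
  75→82: 7 bp
  82→104: 22 bp
  104→109: 5 bp
  109→117: 8 bp
  117→124: 7 bp
  124→130: 6 bp
  130→141: 11 bp
  141→148: 7 bp
  148→152: 4 bp
  152→160: 8 bp
  160→182: 22 bp
  182→189: 7 bp
  189→194: 5 bp
  194→203: 9 bp
  203→219: 16 bp
  219→224: 5 bp
  224→19 (wrap): 235-224+19 = 30 bp

[4,5,5,5,5,6,6,7,7,7,7,8,8,8,9,11,11,11,15,16,22,22,30]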